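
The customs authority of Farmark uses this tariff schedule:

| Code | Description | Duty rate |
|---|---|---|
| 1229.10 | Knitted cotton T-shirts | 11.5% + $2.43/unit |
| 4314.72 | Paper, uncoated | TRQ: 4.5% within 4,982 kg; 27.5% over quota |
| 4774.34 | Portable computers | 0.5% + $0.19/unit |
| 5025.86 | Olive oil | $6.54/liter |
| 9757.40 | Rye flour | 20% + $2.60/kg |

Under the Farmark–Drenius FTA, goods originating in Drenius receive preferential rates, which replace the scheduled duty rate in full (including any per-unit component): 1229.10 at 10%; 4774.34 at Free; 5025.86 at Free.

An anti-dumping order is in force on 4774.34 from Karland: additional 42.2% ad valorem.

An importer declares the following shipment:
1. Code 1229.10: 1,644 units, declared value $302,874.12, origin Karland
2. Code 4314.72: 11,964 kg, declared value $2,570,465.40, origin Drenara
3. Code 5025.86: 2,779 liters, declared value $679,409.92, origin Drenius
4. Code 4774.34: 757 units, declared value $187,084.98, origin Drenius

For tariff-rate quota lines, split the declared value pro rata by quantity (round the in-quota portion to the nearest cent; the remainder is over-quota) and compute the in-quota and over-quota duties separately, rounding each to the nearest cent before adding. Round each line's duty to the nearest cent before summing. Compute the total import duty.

Line 1 (1229.10, Karland, 1,644 units, $302,874.12):
Base rate for 1229.10 is 11.5% + $2.43/unit.
1229.10 has an FTA preferential rate, but origin Karland is not Drenius; base rate stands.
Duty = $302,874.12 × 11.5% + 1,644 × $2.43 = $38,825.44.
Line 2 (4314.72, Drenara, 11,964 kg, $2,570,465.40):
Code 4314.72 is under a tariff-rate quota (threshold 4,982 kg). In-quota: 4,982 kg at 4.5%; over-quota: 6,982 kg at 27.5%.
Pro-rata value split: in-quota = $2,570,465.40 × 4,982/11,964 = $1,070,382.70; over-quota = $2,570,465.40 − $1,070,382.70 = $1,500,082.70.
In-quota duty = $1,070,382.70 × 4.5% = $48,167.22. Over-quota duty = $1,500,082.70 × 27.5% = $412,522.74.
Line duty = $48,167.22 + $412,522.74 = $460,689.96.
Line 3 (5025.86, Drenius, 2,779 liters, $679,409.92):
Base rate for 5025.86 is $6.54/liter.
Origin Drenius qualifies under the Farmark–Drenius agreement and 5025.86 is covered: preferential rate Free applies instead.
Duty = $679,409.92 × 0% = $0.00.
Line 4 (4774.34, Drenius, 757 units, $187,084.98):
Base rate for 4774.34 is 0.5% + $0.19/unit.
Origin Drenius qualifies under the Farmark–Drenius agreement and 4774.34 is covered: preferential rate Free applies instead.
The additional-duty order on 4774.34 targets Karland, not Drenius; it does not apply.
Duty = $187,084.98 × 0% = $0.00.
Total = $38,825.44 + $460,689.96 + $0.00 + $0.00 = $499,515.40.

$499,515.40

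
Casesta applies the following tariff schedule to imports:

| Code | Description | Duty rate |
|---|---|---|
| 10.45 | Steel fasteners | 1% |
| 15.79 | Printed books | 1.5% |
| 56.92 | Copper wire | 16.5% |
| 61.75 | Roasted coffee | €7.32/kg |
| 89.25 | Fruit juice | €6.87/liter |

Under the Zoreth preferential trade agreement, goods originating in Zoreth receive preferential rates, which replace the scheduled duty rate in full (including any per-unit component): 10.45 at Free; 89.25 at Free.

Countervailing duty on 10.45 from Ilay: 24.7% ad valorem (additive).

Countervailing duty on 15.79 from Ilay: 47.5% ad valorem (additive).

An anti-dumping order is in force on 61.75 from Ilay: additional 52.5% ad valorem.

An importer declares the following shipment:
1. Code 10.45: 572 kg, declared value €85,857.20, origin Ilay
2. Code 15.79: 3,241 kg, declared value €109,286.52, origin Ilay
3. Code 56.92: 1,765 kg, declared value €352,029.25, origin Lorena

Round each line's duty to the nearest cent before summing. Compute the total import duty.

€133,700.52

Line 1 (10.45, Ilay, 572 kg, €85,857.20):
Base rate for 10.45 is 1%.
10.45 has an FTA preferential rate, but origin Ilay is not Zoreth; base rate stands.
Additional duty on 10.45 from Ilay: +24.7%. Applied ad valorem rate: 1% + 24.7% = 25.7%.
Duty = €85,857.20 × 25.7% = €22,065.30.
Line 2 (15.79, Ilay, 3,241 kg, €109,286.52):
Base rate for 15.79 is 1.5%.
Additional duty on 15.79 from Ilay: +47.5%. Applied ad valorem rate: 1.5% + 47.5% = 49%.
Duty = €109,286.52 × 49% = €53,550.39.
Line 3 (56.92, Lorena, 1,765 kg, €352,029.25):
Base rate for 56.92 is 16.5%.
Duty = €352,029.25 × 16.5% = €58,084.83.
Total = €22,065.30 + €53,550.39 + €58,084.83 = €133,700.52.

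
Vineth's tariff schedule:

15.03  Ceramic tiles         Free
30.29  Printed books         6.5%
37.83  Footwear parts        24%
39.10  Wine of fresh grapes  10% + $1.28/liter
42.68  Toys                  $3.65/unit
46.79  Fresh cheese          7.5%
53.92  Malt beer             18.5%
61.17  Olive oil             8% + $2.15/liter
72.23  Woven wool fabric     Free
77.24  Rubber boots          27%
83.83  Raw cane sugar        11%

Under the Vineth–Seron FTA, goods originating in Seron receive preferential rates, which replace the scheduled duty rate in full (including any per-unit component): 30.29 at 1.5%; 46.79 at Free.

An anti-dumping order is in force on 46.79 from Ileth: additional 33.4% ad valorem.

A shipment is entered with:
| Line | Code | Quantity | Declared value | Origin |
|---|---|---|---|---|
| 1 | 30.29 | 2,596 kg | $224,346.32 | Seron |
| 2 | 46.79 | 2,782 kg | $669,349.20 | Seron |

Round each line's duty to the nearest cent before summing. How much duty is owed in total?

$3,365.19

Line 1 (30.29, Seron, 2,596 kg, $224,346.32):
Base rate for 30.29 is 6.5%.
Origin Seron qualifies under the Vineth–Seron agreement and 30.29 is covered: preferential rate 1.5% applies instead.
Duty = $224,346.32 × 1.5% = $3,365.19.
Line 2 (46.79, Seron, 2,782 kg, $669,349.20):
Base rate for 46.79 is 7.5%.
Origin Seron qualifies under the Vineth–Seron agreement and 46.79 is covered: preferential rate Free applies instead.
The additional-duty order on 46.79 targets Ileth, not Seron; it does not apply.
Duty = $669,349.20 × 0% = $0.00.
Total = $3,365.19 + $0.00 = $3,365.19.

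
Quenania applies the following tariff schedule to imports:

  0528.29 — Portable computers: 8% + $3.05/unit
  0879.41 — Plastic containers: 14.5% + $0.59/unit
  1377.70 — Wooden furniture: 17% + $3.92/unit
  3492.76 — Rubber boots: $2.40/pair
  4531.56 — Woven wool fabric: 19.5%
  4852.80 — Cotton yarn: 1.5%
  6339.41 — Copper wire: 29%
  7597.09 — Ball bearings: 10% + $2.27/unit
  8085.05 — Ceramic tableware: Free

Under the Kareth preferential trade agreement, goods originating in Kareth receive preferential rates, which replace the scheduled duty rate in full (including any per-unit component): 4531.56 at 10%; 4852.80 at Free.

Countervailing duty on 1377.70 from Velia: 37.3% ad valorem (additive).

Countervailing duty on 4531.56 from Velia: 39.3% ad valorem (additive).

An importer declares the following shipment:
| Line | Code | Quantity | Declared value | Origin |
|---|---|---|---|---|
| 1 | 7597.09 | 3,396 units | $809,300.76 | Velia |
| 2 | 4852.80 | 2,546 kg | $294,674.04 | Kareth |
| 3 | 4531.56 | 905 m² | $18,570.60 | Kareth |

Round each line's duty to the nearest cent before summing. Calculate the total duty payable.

$90,496.06

Line 1 (7597.09, Velia, 3,396 units, $809,300.76):
Base rate for 7597.09 is 10% + $2.27/unit.
Duty = $809,300.76 × 10% + 3,396 × $2.27 = $88,639.00.
Line 2 (4852.80, Kareth, 2,546 kg, $294,674.04):
Base rate for 4852.80 is 1.5%.
Origin Kareth qualifies under the Quenania–Kareth agreement and 4852.80 is covered: preferential rate Free applies instead.
Duty = $294,674.04 × 0% = $0.00.
Line 3 (4531.56, Kareth, 905 m², $18,570.60):
Base rate for 4531.56 is 19.5%.
Origin Kareth qualifies under the Quenania–Kareth agreement and 4531.56 is covered: preferential rate 10% applies instead.
The additional-duty order on 4531.56 targets Velia, not Kareth; it does not apply.
Duty = $18,570.60 × 10% = $1,857.06.
Total = $88,639.00 + $0.00 + $1,857.06 = $90,496.06.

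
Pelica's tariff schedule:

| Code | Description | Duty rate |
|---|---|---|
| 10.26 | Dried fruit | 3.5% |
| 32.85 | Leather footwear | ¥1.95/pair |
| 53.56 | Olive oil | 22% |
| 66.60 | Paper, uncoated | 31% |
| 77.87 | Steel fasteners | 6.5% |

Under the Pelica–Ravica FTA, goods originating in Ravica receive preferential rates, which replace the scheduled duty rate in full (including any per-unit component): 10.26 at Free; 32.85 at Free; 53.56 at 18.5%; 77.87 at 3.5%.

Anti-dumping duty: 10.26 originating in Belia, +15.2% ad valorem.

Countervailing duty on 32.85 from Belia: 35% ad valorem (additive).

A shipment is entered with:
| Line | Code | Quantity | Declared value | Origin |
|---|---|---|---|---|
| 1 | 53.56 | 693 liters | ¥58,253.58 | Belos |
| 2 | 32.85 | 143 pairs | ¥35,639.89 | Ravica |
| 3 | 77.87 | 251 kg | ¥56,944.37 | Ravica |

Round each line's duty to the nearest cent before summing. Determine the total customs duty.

Line 1 (53.56, Belos, 693 liters, ¥58,253.58):
Base rate for 53.56 is 22%.
53.56 has an FTA preferential rate, but origin Belos is not Ravica; base rate stands.
Duty = ¥58,253.58 × 22% = ¥12,815.79.
Line 2 (32.85, Ravica, 143 pairs, ¥35,639.89):
Base rate for 32.85 is ¥1.95/pair.
Origin Ravica qualifies under the Pelica–Ravica agreement and 32.85 is covered: preferential rate Free applies instead.
The additional-duty order on 32.85 targets Belia, not Ravica; it does not apply.
Duty = ¥35,639.89 × 0% = ¥0.00.
Line 3 (77.87, Ravica, 251 kg, ¥56,944.37):
Base rate for 77.87 is 6.5%.
Origin Ravica qualifies under the Pelica–Ravica agreement and 77.87 is covered: preferential rate 3.5% applies instead.
Duty = ¥56,944.37 × 3.5% = ¥1,993.05.
Total = ¥12,815.79 + ¥0.00 + ¥1,993.05 = ¥14,808.84.

¥14,808.84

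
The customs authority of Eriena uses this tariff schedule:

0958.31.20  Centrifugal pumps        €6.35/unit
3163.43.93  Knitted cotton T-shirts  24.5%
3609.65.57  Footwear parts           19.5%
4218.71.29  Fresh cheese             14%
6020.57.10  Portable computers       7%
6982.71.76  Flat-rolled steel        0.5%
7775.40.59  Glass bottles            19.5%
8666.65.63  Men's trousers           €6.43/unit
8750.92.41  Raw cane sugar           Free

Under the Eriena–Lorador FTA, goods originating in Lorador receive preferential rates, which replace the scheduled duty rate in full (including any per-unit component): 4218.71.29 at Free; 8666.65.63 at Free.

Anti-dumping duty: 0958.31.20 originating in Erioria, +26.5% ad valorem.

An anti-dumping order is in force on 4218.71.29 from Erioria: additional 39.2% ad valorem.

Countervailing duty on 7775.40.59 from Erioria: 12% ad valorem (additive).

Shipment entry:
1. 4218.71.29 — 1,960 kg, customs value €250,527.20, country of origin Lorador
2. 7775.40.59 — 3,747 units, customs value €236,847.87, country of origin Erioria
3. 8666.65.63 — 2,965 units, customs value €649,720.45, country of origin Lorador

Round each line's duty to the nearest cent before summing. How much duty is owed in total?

€74,607.08

Line 1 (4218.71.29, Lorador, 1,960 kg, €250,527.20):
Base rate for 4218.71.29 is 14%.
Origin Lorador qualifies under the Eriena–Lorador agreement and 4218.71.29 is covered: preferential rate Free applies instead.
The additional-duty order on 4218.71.29 targets Erioria, not Lorador; it does not apply.
Duty = €250,527.20 × 0% = €0.00.
Line 2 (7775.40.59, Erioria, 3,747 units, €236,847.87):
Base rate for 7775.40.59 is 19.5%.
Additional duty on 7775.40.59 from Erioria: +12%. Applied ad valorem rate: 19.5% + 12% = 31.5%.
Duty = €236,847.87 × 31.5% = €74,607.08.
Line 3 (8666.65.63, Lorador, 2,965 units, €649,720.45):
Base rate for 8666.65.63 is €6.43/unit.
Origin Lorador qualifies under the Eriena–Lorador agreement and 8666.65.63 is covered: preferential rate Free applies instead.
Duty = €649,720.45 × 0% = €0.00.
Total = €0.00 + €74,607.08 + €0.00 = €74,607.08.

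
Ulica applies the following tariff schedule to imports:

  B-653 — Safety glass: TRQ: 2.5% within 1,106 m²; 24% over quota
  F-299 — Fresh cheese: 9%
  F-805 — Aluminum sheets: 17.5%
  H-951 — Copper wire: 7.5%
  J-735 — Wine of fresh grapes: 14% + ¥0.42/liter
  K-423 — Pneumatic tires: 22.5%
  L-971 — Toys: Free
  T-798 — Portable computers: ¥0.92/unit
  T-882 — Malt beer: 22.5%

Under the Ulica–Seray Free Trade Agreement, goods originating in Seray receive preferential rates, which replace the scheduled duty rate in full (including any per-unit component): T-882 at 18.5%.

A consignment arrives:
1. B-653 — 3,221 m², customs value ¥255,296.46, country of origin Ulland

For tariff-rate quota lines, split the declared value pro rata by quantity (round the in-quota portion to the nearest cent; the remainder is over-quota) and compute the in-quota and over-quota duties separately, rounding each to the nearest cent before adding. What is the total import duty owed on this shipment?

Line 1 (B-653, Ulland, 3,221 m², ¥255,296.46):
Code B-653 is under a tariff-rate quota (threshold 1,106 m²). In-quota: 1,106 m² at 2.5%; over-quota: 2,115 m² at 24%.
Pro-rata value split: in-quota = ¥255,296.46 × 1,106/3,221 = ¥87,661.56; over-quota = ¥255,296.46 − ¥87,661.56 = ¥167,634.90.
In-quota duty = ¥87,661.56 × 2.5% = ¥2,191.54. Over-quota duty = ¥167,634.90 × 24% = ¥40,232.38.
Line duty = ¥2,191.54 + ¥40,232.38 = ¥42,423.92.

¥42,423.92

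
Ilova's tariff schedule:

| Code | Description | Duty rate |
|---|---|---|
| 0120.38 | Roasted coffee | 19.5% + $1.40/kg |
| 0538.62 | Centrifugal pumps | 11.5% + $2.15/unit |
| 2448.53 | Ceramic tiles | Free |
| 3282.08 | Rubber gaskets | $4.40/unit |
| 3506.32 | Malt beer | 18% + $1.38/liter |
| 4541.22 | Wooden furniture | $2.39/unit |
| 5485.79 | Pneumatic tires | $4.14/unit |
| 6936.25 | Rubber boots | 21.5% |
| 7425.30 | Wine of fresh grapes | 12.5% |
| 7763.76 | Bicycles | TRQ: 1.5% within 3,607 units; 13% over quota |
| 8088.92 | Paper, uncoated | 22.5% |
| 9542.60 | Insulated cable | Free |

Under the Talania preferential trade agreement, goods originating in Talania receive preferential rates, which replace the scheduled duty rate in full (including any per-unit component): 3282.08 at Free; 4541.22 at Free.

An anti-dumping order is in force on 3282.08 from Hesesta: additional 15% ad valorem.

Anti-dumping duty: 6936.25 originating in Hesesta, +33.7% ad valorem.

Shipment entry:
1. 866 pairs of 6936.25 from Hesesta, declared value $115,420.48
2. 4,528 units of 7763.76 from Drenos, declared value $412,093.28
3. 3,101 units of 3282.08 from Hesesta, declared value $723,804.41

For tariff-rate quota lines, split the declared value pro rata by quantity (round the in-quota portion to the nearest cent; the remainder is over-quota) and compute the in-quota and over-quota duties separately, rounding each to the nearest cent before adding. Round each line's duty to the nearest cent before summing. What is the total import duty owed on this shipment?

$201,747.89

Line 1 (6936.25, Hesesta, 866 pairs, $115,420.48):
Base rate for 6936.25 is 21.5%.
Additional duty on 6936.25 from Hesesta: +33.7%. Applied ad valorem rate: 21.5% + 33.7% = 55.2%.
Duty = $115,420.48 × 55.2% = $63,712.10.
Line 2 (7763.76, Drenos, 4,528 units, $412,093.28):
Code 7763.76 is under a tariff-rate quota (threshold 3,607 units). In-quota: 3,607 units at 1.5%; over-quota: 921 units at 13%.
Pro-rata value split: in-quota = $412,093.28 × 3,607/4,528 = $328,273.07; over-quota = $412,093.28 − $328,273.07 = $83,820.21.
In-quota duty = $328,273.07 × 1.5% = $4,924.10. Over-quota duty = $83,820.21 × 13% = $10,896.63.
Line duty = $4,924.10 + $10,896.63 = $15,820.73.
Line 3 (3282.08, Hesesta, 3,101 units, $723,804.41):
Base rate for 3282.08 is $4.40/unit.
3282.08 has an FTA preferential rate, but origin Hesesta is not Talania; base rate stands.
Additional duty on 3282.08 from Hesesta: +15% ad valorem. Applied ad valorem rate = 15%.
Duty = $723,804.41 × 15% + 3,101 × $4.40 = $122,215.06.
Total = $63,712.10 + $15,820.73 + $122,215.06 = $201,747.89.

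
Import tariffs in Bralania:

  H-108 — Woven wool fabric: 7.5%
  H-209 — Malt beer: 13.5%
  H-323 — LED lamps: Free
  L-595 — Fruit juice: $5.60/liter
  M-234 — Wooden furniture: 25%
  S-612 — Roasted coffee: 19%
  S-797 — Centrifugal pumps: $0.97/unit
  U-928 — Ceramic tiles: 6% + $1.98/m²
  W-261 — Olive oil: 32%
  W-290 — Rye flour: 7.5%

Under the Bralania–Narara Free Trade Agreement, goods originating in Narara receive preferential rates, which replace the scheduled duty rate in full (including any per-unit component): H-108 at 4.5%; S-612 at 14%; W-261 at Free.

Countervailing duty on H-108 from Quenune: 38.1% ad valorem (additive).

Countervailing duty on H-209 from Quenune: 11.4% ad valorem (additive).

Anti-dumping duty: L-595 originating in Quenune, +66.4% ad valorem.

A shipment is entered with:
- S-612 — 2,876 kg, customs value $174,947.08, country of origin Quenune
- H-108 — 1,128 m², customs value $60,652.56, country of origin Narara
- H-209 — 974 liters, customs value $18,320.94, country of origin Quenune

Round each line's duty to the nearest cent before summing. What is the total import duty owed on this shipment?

Line 1 (S-612, Quenune, 2,876 kg, $174,947.08):
Base rate for S-612 is 19%.
S-612 has an FTA preferential rate, but origin Quenune is not Narara; base rate stands.
Duty = $174,947.08 × 19% = $33,239.95.
Line 2 (H-108, Narara, 1,128 m², $60,652.56):
Base rate for H-108 is 7.5%.
Origin Narara qualifies under the Bralania–Narara agreement and H-108 is covered: preferential rate 4.5% applies instead.
The additional-duty order on H-108 targets Quenune, not Narara; it does not apply.
Duty = $60,652.56 × 4.5% = $2,729.37.
Line 3 (H-209, Quenune, 974 liters, $18,320.94):
Base rate for H-209 is 13.5%.
Additional duty on H-209 from Quenune: +11.4%. Applied ad valorem rate: 13.5% + 11.4% = 24.9%.
Duty = $18,320.94 × 24.9% = $4,561.91.
Total = $33,239.95 + $2,729.37 + $4,561.91 = $40,531.23.

$40,531.23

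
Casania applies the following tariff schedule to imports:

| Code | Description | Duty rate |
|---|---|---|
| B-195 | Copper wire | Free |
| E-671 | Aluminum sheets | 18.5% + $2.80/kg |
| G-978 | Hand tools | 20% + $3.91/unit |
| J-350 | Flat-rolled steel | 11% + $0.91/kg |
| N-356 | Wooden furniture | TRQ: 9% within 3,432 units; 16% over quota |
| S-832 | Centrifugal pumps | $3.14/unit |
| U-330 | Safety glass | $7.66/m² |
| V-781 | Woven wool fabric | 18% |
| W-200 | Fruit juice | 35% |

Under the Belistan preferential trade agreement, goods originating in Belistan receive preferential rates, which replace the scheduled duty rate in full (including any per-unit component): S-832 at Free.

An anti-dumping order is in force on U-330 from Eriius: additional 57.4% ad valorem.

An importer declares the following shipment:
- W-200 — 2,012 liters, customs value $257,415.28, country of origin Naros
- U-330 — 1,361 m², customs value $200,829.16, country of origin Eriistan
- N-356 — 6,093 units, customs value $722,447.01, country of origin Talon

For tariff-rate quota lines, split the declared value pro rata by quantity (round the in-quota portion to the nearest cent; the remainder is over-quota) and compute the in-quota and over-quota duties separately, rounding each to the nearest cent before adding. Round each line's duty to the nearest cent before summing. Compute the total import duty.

Line 1 (W-200, Naros, 2,012 liters, $257,415.28):
Base rate for W-200 is 35%.
Duty = $257,415.28 × 35% = $90,095.35.
Line 2 (U-330, Eriistan, 1,361 m², $200,829.16):
Base rate for U-330 is $7.66/m².
The additional-duty order on U-330 targets Eriius, not Eriistan; it does not apply.
Duty = 1,361 × $7.66 = $10,425.26.
Line 3 (N-356, Talon, 6,093 units, $722,447.01):
Code N-356 is under a tariff-rate quota (threshold 3,432 units). In-quota: 3,432 units at 9%; over-quota: 2,661 units at 16%.
Pro-rata value split: in-quota = $722,447.01 × 3,432/6,093 = $406,932.24; over-quota = $722,447.01 − $406,932.24 = $315,514.77.
In-quota duty = $406,932.24 × 9% = $36,623.90. Over-quota duty = $315,514.77 × 16% = $50,482.36.
Line duty = $36,623.90 + $50,482.36 = $87,106.26.
Total = $90,095.35 + $10,425.26 + $87,106.26 = $187,626.87.

$187,626.87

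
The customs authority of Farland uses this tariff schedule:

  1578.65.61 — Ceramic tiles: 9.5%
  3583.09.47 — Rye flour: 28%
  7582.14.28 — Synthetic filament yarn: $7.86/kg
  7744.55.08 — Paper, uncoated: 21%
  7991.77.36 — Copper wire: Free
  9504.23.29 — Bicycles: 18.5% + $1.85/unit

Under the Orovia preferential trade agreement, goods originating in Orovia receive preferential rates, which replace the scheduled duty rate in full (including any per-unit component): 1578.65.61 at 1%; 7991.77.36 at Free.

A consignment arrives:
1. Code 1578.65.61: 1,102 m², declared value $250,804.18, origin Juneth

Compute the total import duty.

Line 1 (1578.65.61, Juneth, 1,102 m², $250,804.18):
Base rate for 1578.65.61 is 9.5%.
1578.65.61 has an FTA preferential rate, but origin Juneth is not Orovia; base rate stands.
Duty = $250,804.18 × 9.5% = $23,826.40.

$23,826.40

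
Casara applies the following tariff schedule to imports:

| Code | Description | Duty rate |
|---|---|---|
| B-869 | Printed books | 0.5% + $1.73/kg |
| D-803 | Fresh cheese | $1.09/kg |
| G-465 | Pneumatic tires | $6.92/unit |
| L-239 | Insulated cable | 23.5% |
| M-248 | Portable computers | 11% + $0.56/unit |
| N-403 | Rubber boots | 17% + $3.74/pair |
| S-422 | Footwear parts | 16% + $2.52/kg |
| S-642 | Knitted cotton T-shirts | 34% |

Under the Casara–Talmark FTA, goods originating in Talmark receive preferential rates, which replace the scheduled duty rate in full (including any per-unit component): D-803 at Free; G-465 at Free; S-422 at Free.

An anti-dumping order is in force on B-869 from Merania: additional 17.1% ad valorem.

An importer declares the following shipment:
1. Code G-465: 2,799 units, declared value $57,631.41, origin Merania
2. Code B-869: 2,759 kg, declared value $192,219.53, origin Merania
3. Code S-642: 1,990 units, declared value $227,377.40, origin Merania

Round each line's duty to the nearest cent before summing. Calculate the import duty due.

$135,281.11

Line 1 (G-465, Merania, 2,799 units, $57,631.41):
Base rate for G-465 is $6.92/unit.
G-465 has an FTA preferential rate, but origin Merania is not Talmark; base rate stands.
Duty = 2,799 × $6.92 = $19,369.08.
Line 2 (B-869, Merania, 2,759 kg, $192,219.53):
Base rate for B-869 is 0.5% + $1.73/kg.
Additional duty on B-869 from Merania: +17.1%. Applied ad valorem rate: 0.5% + 17.1% = 17.6%.
Duty = $192,219.53 × 17.6% + 2,759 × $1.73 = $38,603.71.
Line 3 (S-642, Merania, 1,990 units, $227,377.40):
Base rate for S-642 is 34%.
Duty = $227,377.40 × 34% = $77,308.32.
Total = $19,369.08 + $38,603.71 + $77,308.32 = $135,281.11.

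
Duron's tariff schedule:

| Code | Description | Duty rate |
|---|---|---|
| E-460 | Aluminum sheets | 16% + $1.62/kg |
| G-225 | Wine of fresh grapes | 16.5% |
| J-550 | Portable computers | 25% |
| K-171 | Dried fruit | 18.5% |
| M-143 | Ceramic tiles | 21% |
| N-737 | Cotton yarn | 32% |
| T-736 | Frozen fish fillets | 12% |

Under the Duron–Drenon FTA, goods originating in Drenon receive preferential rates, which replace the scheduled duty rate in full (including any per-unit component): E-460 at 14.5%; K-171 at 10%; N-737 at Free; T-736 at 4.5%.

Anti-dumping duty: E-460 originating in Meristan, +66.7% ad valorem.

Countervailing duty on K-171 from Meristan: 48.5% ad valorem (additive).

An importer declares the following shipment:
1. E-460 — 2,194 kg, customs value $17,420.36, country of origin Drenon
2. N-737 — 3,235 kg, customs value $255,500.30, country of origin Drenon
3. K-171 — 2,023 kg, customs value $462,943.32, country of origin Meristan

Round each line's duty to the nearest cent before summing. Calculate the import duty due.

$312,697.97

Line 1 (E-460, Drenon, 2,194 kg, $17,420.36):
Base rate for E-460 is 16% + $1.62/kg.
Origin Drenon qualifies under the Duron–Drenon agreement and E-460 is covered: preferential rate 14.5% applies instead.
The additional-duty order on E-460 targets Meristan, not Drenon; it does not apply.
Duty = $17,420.36 × 14.5% = $2,525.95.
Line 2 (N-737, Drenon, 3,235 kg, $255,500.30):
Base rate for N-737 is 32%.
Origin Drenon qualifies under the Duron–Drenon agreement and N-737 is covered: preferential rate Free applies instead.
Duty = $255,500.30 × 0% = $0.00.
Line 3 (K-171, Meristan, 2,023 kg, $462,943.32):
Base rate for K-171 is 18.5%.
K-171 has an FTA preferential rate, but origin Meristan is not Drenon; base rate stands.
Additional duty on K-171 from Meristan: +48.5%. Applied ad valorem rate: 18.5% + 48.5% = 67%.
Duty = $462,943.32 × 67% = $310,172.02.
Total = $2,525.95 + $0.00 + $310,172.02 = $312,697.97.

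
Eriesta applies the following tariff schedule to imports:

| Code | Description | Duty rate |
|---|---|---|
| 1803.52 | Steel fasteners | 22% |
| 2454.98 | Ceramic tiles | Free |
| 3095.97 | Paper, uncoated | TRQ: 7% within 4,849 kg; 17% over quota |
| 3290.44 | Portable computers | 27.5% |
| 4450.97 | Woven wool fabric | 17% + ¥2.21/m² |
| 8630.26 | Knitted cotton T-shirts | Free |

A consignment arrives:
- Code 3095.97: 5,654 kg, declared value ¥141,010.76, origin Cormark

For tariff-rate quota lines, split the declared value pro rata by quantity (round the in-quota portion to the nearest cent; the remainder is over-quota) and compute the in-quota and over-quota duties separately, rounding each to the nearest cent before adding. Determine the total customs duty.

Line 1 (3095.97, Cormark, 5,654 kg, ¥141,010.76):
Code 3095.97 is under a tariff-rate quota (threshold 4,849 kg). In-quota: 4,849 kg at 7%; over-quota: 805 kg at 17%.
Pro-rata value split: in-quota = ¥141,010.76 × 4,849/5,654 = ¥120,934.06; over-quota = ¥141,010.76 − ¥120,934.06 = ¥20,076.70.
In-quota duty = ¥120,934.06 × 7% = ¥8,465.38. Over-quota duty = ¥20,076.70 × 17% = ¥3,413.04.
Line duty = ¥8,465.38 + ¥3,413.04 = ¥11,878.42.

¥11,878.42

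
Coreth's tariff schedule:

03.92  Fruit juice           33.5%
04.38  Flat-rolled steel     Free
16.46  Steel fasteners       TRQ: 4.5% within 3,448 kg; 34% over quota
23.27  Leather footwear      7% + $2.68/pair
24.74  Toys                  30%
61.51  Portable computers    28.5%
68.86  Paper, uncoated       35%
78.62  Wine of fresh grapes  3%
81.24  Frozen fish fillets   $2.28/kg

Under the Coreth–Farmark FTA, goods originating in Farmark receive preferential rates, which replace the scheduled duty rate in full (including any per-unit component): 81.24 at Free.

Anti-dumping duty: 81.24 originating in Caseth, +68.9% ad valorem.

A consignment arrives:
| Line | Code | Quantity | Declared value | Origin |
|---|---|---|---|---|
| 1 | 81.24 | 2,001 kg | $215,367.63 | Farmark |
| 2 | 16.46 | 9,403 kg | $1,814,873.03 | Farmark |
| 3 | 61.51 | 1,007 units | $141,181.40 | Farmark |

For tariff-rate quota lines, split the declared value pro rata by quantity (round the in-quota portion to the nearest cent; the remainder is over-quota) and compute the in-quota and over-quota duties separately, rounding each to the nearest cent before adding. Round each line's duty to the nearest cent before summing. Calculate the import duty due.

$460,971.48

Line 1 (81.24, Farmark, 2,001 kg, $215,367.63):
Base rate for 81.24 is $2.28/kg.
Origin Farmark qualifies under the Coreth–Farmark agreement and 81.24 is covered: preferential rate Free applies instead.
The additional-duty order on 81.24 targets Caseth, not Farmark; it does not apply.
Duty = $215,367.63 × 0% = $0.00.
Line 2 (16.46, Farmark, 9,403 kg, $1,814,873.03):
Code 16.46 is under a tariff-rate quota (threshold 3,448 kg). In-quota: 3,448 kg at 4.5%; over-quota: 5,955 kg at 34%.
Pro-rata value split: in-quota = $1,814,873.03 × 3,448/9,403 = $665,498.48; over-quota = $1,814,873.03 − $665,498.48 = $1,149,374.55.
In-quota duty = $665,498.48 × 4.5% = $29,947.43. Over-quota duty = $1,149,374.55 × 34% = $390,787.35.
Line duty = $29,947.43 + $390,787.35 = $420,734.78.
Line 3 (61.51, Farmark, 1,007 units, $141,181.40):
Base rate for 61.51 is 28.5%.
Origin Farmark is the FTA partner but 61.51 is not on the preference list; base rate stands.
Duty = $141,181.40 × 28.5% = $40,236.70.
Total = $0.00 + $420,734.78 + $40,236.70 = $460,971.48.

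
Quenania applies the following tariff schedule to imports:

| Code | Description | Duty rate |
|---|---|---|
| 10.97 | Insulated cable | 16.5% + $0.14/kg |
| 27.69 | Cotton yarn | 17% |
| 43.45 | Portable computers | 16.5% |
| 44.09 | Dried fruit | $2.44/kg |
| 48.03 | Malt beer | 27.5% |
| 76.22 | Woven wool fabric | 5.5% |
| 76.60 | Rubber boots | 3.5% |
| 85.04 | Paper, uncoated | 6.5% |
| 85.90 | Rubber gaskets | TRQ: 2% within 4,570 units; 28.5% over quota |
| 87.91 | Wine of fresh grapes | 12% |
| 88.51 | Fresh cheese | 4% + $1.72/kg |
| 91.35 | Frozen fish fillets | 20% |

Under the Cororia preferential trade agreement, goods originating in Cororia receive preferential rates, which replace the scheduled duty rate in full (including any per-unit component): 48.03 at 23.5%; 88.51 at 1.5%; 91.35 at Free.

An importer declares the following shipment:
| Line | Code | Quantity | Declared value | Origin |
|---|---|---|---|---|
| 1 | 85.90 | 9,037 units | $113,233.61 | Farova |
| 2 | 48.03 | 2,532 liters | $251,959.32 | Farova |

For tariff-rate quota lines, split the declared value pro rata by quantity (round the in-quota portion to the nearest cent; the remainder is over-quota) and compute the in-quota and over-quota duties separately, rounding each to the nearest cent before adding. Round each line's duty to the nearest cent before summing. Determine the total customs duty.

$86,385.93

Line 1 (85.90, Farova, 9,037 units, $113,233.61):
Code 85.90 is under a tariff-rate quota (threshold 4,570 units). In-quota: 4,570 units at 2%; over-quota: 4,467 units at 28.5%.
Pro-rata value split: in-quota = $113,233.61 × 4,570/9,037 = $57,262.10; over-quota = $113,233.61 − $57,262.10 = $55,971.51.
In-quota duty = $57,262.10 × 2% = $1,145.24. Over-quota duty = $55,971.51 × 28.5% = $15,951.88.
Line duty = $1,145.24 + $15,951.88 = $17,097.12.
Line 2 (48.03, Farova, 2,532 liters, $251,959.32):
Base rate for 48.03 is 27.5%.
48.03 has an FTA preferential rate, but origin Farova is not Cororia; base rate stands.
Duty = $251,959.32 × 27.5% = $69,288.81.
Total = $17,097.12 + $69,288.81 = $86,385.93.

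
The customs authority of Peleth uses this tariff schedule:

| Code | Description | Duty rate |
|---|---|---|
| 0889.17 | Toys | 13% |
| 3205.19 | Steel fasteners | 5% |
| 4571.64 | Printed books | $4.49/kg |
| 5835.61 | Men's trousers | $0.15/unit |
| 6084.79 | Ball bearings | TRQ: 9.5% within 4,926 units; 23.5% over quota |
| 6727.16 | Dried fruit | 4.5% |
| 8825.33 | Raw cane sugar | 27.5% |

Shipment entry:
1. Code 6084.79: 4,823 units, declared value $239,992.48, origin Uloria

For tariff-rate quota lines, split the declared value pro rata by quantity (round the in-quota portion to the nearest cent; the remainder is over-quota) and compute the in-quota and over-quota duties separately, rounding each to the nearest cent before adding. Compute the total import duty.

$22,799.29

Line 1 (6084.79, Uloria, 4,823 units, $239,992.48):
Code 6084.79 is under a tariff-rate quota (threshold 4,926 units). Quantity 4,823 units is within the quota, so the in-quota rate 9.5% applies to the full value.
Duty = $239,992.48 × 9.5% = $22,799.29.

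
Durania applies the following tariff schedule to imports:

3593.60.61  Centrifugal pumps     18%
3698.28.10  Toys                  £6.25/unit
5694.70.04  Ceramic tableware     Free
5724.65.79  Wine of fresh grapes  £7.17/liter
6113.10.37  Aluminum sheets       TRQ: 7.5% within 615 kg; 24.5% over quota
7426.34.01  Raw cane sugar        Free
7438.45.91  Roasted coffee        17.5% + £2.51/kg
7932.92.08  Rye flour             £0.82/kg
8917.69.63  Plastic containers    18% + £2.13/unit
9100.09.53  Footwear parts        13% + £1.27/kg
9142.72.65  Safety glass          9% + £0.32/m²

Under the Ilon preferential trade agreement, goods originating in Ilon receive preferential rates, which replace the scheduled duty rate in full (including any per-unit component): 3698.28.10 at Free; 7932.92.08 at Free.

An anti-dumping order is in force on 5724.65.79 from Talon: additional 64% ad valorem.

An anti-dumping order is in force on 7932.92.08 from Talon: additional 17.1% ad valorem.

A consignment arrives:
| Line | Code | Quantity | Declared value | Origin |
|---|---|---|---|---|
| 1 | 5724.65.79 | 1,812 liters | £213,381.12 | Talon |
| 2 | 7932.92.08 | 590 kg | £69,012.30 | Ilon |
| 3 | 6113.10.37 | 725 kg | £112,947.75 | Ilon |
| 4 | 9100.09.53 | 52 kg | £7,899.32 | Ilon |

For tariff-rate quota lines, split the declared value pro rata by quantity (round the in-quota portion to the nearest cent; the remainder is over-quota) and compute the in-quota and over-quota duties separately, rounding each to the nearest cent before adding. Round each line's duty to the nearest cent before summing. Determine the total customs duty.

Line 1 (5724.65.79, Talon, 1,812 liters, £213,381.12):
Base rate for 5724.65.79 is £7.17/liter.
Additional duty on 5724.65.79 from Talon: +64% ad valorem. Applied ad valorem rate = 64%.
Duty = £213,381.12 × 64% + 1,812 × £7.17 = £149,555.96.
Line 2 (7932.92.08, Ilon, 590 kg, £69,012.30):
Base rate for 7932.92.08 is £0.82/kg.
Origin Ilon qualifies under the Durania–Ilon agreement and 7932.92.08 is covered: preferential rate Free applies instead.
The additional-duty order on 7932.92.08 targets Talon, not Ilon; it does not apply.
Duty = £69,012.30 × 0% = £0.00.
Line 3 (6113.10.37, Ilon, 725 kg, £112,947.75):
Code 6113.10.37 is under a tariff-rate quota (threshold 615 kg). In-quota: 615 kg at 7.5%; over-quota: 110 kg at 24.5%.
Pro-rata value split: in-quota = £112,947.75 × 615/725 = £95,810.85; over-quota = £112,947.75 − £95,810.85 = £17,136.90.
In-quota duty = £95,810.85 × 7.5% = £7,185.81. Over-quota duty = £17,136.90 × 24.5% = £4,198.54.
Line duty = £7,185.81 + £4,198.54 = £11,384.35.
Line 4 (9100.09.53, Ilon, 52 kg, £7,899.32):
Base rate for 9100.09.53 is 13% + £1.27/kg.
Origin Ilon is the FTA partner but 9100.09.53 is not on the preference list; base rate stands.
Duty = £7,899.32 × 13% + 52 × £1.27 = £1,092.95.
Total = £149,555.96 + £0.00 + £11,384.35 + £1,092.95 = £162,033.26.

£162,033.26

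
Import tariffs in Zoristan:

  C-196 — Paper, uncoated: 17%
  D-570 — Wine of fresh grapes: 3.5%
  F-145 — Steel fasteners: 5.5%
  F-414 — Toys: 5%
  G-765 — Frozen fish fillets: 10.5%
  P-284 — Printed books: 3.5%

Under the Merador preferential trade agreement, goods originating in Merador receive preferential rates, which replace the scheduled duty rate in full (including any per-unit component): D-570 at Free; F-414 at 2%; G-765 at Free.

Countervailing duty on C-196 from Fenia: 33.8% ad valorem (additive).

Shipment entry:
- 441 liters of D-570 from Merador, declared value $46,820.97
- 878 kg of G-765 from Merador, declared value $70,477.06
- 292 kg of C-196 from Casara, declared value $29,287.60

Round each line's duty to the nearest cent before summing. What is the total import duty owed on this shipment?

$4,978.89

Line 1 (D-570, Merador, 441 liters, $46,820.97):
Base rate for D-570 is 3.5%.
Origin Merador qualifies under the Zoristan–Merador agreement and D-570 is covered: preferential rate Free applies instead.
Duty = $46,820.97 × 0% = $0.00.
Line 2 (G-765, Merador, 878 kg, $70,477.06):
Base rate for G-765 is 10.5%.
Origin Merador qualifies under the Zoristan–Merador agreement and G-765 is covered: preferential rate Free applies instead.
Duty = $70,477.06 × 0% = $0.00.
Line 3 (C-196, Casara, 292 kg, $29,287.60):
Base rate for C-196 is 17%.
The additional-duty order on C-196 targets Fenia, not Casara; it does not apply.
Duty = $29,287.60 × 17% = $4,978.89.
Total = $0.00 + $0.00 + $4,978.89 = $4,978.89.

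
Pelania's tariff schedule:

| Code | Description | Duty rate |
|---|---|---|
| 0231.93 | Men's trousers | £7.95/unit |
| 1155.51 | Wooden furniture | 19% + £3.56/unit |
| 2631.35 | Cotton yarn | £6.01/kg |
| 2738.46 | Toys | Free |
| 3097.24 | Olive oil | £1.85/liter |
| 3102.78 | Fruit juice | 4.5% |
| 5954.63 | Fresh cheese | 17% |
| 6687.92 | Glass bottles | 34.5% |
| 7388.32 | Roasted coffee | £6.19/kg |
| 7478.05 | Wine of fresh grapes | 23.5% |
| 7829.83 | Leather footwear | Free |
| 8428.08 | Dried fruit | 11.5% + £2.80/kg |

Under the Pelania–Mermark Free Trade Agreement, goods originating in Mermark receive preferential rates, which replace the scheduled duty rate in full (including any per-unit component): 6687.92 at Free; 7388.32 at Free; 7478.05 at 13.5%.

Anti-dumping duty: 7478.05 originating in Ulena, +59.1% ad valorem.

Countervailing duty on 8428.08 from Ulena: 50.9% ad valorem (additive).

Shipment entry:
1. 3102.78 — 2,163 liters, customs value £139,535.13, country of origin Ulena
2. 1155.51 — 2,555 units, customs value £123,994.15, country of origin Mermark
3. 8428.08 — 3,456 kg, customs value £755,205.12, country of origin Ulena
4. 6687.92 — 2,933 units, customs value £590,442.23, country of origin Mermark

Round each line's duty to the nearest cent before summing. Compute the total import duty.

£519,858.56

Line 1 (3102.78, Ulena, 2,163 liters, £139,535.13):
Base rate for 3102.78 is 4.5%.
Duty = £139,535.13 × 4.5% = £6,279.08.
Line 2 (1155.51, Mermark, 2,555 units, £123,994.15):
Base rate for 1155.51 is 19% + £3.56/unit.
Origin Mermark is the FTA partner but 1155.51 is not on the preference list; base rate stands.
Duty = £123,994.15 × 19% + 2,555 × £3.56 = £32,654.69.
Line 3 (8428.08, Ulena, 3,456 kg, £755,205.12):
Base rate for 8428.08 is 11.5% + £2.80/kg.
Additional duty on 8428.08 from Ulena: +50.9%. Applied ad valorem rate: 11.5% + 50.9% = 62.4%.
Duty = £755,205.12 × 62.4% + 3,456 × £2.80 = £480,924.79.
Line 4 (6687.92, Mermark, 2,933 units, £590,442.23):
Base rate for 6687.92 is 34.5%.
Origin Mermark qualifies under the Pelania–Mermark agreement and 6687.92 is covered: preferential rate Free applies instead.
Duty = £590,442.23 × 0% = £0.00.
Total = £6,279.08 + £32,654.69 + £480,924.79 + £0.00 = £519,858.56.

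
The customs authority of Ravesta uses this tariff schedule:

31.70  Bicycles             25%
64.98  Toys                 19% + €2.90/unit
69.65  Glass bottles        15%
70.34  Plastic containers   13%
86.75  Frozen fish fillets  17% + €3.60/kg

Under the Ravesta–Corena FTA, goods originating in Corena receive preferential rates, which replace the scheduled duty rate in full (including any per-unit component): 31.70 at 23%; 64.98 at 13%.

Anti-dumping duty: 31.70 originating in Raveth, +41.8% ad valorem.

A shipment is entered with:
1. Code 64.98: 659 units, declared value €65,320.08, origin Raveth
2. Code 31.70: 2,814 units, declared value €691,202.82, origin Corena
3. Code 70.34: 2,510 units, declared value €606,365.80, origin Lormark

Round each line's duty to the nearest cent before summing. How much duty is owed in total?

€252,126.12

Line 1 (64.98, Raveth, 659 units, €65,320.08):
Base rate for 64.98 is 19% + €2.90/unit.
64.98 has an FTA preferential rate, but origin Raveth is not Corena; base rate stands.
Duty = €65,320.08 × 19% + 659 × €2.90 = €14,321.92.
Line 2 (31.70, Corena, 2,814 units, €691,202.82):
Base rate for 31.70 is 25%.
Origin Corena qualifies under the Ravesta–Corena agreement and 31.70 is covered: preferential rate 23% applies instead.
The additional-duty order on 31.70 targets Raveth, not Corena; it does not apply.
Duty = €691,202.82 × 23% = €158,976.65.
Line 3 (70.34, Lormark, 2,510 units, €606,365.80):
Base rate for 70.34 is 13%.
Duty = €606,365.80 × 13% = €78,827.55.
Total = €14,321.92 + €158,976.65 + €78,827.55 = €252,126.12.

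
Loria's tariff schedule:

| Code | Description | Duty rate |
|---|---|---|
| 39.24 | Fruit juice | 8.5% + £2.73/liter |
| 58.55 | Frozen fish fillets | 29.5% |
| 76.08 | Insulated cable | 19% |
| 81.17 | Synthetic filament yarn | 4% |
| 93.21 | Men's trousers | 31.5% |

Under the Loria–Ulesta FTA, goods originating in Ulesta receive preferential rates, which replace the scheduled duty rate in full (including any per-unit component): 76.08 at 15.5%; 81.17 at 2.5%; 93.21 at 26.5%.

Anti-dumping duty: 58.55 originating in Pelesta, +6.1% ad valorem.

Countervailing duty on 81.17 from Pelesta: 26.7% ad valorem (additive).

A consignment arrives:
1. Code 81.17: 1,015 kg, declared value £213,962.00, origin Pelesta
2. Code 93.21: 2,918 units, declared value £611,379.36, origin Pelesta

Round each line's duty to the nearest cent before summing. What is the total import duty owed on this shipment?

Line 1 (81.17, Pelesta, 1,015 kg, £213,962.00):
Base rate for 81.17 is 4%.
81.17 has an FTA preferential rate, but origin Pelesta is not Ulesta; base rate stands.
Additional duty on 81.17 from Pelesta: +26.7%. Applied ad valorem rate: 4% + 26.7% = 30.7%.
Duty = £213,962.00 × 30.7% = £65,686.33.
Line 2 (93.21, Pelesta, 2,918 units, £611,379.36):
Base rate for 93.21 is 31.5%.
93.21 has an FTA preferential rate, but origin Pelesta is not Ulesta; base rate stands.
Duty = £611,379.36 × 31.5% = £192,584.50.
Total = £65,686.33 + £192,584.50 = £258,270.83.

£258,270.83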